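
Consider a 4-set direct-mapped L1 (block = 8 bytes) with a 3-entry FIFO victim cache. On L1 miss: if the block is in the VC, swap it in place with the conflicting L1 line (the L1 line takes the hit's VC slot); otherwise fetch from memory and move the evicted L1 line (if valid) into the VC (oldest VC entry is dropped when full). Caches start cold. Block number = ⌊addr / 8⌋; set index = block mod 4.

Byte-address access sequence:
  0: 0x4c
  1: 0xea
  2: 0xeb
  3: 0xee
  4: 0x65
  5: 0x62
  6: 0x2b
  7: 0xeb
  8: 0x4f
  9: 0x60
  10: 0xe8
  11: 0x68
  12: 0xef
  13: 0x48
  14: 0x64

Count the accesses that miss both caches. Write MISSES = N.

MISSES = 5

0: 0x4c (blk 9, set 1) → MISS  vc=[]
1: 0xea (blk 29, set 1) → MISS  vc=[9]
2: 0xeb (blk 29, set 1) → L1-HIT  vc=[9]
3: 0xee (blk 29, set 1) → L1-HIT  vc=[9]
4: 0x65 (blk 12, set 0) → MISS  vc=[9]
5: 0x62 (blk 12, set 0) → L1-HIT  vc=[9]
6: 0x2b (blk 5, set 1) → MISS  vc=[9, 29]
7: 0xeb (blk 29, set 1) → VC-HIT  vc=[9, 5]
8: 0x4f (blk 9, set 1) → VC-HIT  vc=[29, 5]
9: 0x60 (blk 12, set 0) → L1-HIT  vc=[29, 5]
10: 0xe8 (blk 29, set 1) → VC-HIT  vc=[9, 5]
11: 0x68 (blk 13, set 1) → MISS  vc=[9, 5, 29]
12: 0xef (blk 29, set 1) → VC-HIT  vc=[9, 5, 13]
13: 0x48 (blk 9, set 1) → VC-HIT  vc=[29, 5, 13]
14: 0x64 (blk 12, set 0) → L1-HIT  vc=[29, 5, 13]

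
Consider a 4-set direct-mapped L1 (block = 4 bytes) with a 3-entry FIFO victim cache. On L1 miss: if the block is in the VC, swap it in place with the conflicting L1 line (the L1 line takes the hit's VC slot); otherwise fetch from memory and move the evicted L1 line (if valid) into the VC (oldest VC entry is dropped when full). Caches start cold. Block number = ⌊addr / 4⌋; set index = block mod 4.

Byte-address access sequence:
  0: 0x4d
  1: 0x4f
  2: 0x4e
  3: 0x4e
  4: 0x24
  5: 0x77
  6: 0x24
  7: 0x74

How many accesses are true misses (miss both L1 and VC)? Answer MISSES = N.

#0 0x4d→b19/s3 MISS; vc=[]
#1 0x4f→b19/s3 L1-HIT; vc=[]
#2 0x4e→b19/s3 L1-HIT; vc=[]
#3 0x4e→b19/s3 L1-HIT; vc=[]
#4 0x24→b9/s1 MISS; vc=[]
#5 0x77→b29/s1 MISS; vc=[9]
#6 0x24→b9/s1 VC-HIT; vc=[29]
#7 0x74→b29/s1 VC-HIT; vc=[9]

MISSES = 3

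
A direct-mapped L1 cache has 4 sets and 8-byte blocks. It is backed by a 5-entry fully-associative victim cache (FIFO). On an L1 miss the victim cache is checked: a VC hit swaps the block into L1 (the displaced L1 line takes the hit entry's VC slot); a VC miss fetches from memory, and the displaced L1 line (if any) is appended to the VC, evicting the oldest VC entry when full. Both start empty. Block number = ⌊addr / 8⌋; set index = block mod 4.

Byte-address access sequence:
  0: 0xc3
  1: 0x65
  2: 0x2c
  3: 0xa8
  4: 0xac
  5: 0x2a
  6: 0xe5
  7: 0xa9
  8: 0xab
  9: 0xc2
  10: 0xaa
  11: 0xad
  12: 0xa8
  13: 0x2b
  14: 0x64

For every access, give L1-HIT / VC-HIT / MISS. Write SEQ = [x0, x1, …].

  [0] addr=0xc3 blk=24 s=0: MISS | VC []
  [1] addr=0x65 blk=12 s=0: MISS | VC [24]
  [2] addr=0x2c blk=5 s=1: MISS | VC [24]
  [3] addr=0xa8 blk=21 s=1: MISS | VC [24, 5]
  [4] addr=0xac blk=21 s=1: L1-HIT | VC [24, 5]
  [5] addr=0x2a blk=5 s=1: VC-HIT | VC [24, 21]
  [6] addr=0xe5 blk=28 s=0: MISS | VC [24, 21, 12]
  [7] addr=0xa9 blk=21 s=1: VC-HIT | VC [24, 5, 12]
  [8] addr=0xab blk=21 s=1: L1-HIT | VC [24, 5, 12]
  [9] addr=0xc2 blk=24 s=0: VC-HIT | VC [28, 5, 12]
  [10] addr=0xaa blk=21 s=1: L1-HIT | VC [28, 5, 12]
  [11] addr=0xad blk=21 s=1: L1-HIT | VC [28, 5, 12]
  [12] addr=0xa8 blk=21 s=1: L1-HIT | VC [28, 5, 12]
  [13] addr=0x2b blk=5 s=1: VC-HIT | VC [28, 21, 12]
  [14] addr=0x64 blk=12 s=0: VC-HIT | VC [28, 21, 24]

SEQ = [MISS, MISS, MISS, MISS, L1-HIT, VC-HIT, MISS, VC-HIT, L1-HIT, VC-HIT, L1-HIT, L1-HIT, L1-HIT, VC-HIT, VC-HIT]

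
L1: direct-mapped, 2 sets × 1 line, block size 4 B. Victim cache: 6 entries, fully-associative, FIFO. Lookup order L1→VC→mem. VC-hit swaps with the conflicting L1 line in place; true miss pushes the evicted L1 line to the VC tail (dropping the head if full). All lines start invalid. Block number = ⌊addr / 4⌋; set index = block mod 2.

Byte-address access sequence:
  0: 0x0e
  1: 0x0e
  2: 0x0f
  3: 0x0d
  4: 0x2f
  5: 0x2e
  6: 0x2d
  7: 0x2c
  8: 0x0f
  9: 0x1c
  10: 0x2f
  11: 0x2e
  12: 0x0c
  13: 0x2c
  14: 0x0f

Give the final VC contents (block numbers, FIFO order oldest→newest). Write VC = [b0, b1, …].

VC = [7, 11]

  [0] addr=0xe blk=3 s=1: MISS | VC []
  [1] addr=0xe blk=3 s=1: L1-HIT | VC []
  [2] addr=0xf blk=3 s=1: L1-HIT | VC []
  [3] addr=0xd blk=3 s=1: L1-HIT | VC []
  [4] addr=0x2f blk=11 s=1: MISS | VC [3]
  [5] addr=0x2e blk=11 s=1: L1-HIT | VC [3]
  [6] addr=0x2d blk=11 s=1: L1-HIT | VC [3]
  [7] addr=0x2c blk=11 s=1: L1-HIT | VC [3]
  [8] addr=0xf blk=3 s=1: VC-HIT | VC [11]
  [9] addr=0x1c blk=7 s=1: MISS | VC [11, 3]
  [10] addr=0x2f blk=11 s=1: VC-HIT | VC [7, 3]
  [11] addr=0x2e blk=11 s=1: L1-HIT | VC [7, 3]
  [12] addr=0xc blk=3 s=1: VC-HIT | VC [7, 11]
  [13] addr=0x2c blk=11 s=1: VC-HIT | VC [7, 3]
  [14] addr=0xf blk=3 s=1: VC-HIT | VC [7, 11]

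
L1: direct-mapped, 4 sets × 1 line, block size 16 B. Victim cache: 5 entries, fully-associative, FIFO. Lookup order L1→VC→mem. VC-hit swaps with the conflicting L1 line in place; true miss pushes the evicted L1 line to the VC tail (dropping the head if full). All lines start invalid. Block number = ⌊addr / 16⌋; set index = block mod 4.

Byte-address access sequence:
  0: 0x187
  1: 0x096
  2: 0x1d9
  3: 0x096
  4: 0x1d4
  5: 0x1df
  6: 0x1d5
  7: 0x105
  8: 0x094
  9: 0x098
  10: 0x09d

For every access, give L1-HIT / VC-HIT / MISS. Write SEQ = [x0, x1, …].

  [0] addr=0x187 blk=24 s=0: MISS | VC []
  [1] addr=0x96 blk=9 s=1: MISS | VC []
  [2] addr=0x1d9 blk=29 s=1: MISS | VC [9]
  [3] addr=0x96 blk=9 s=1: VC-HIT | VC [29]
  [4] addr=0x1d4 blk=29 s=1: VC-HIT | VC [9]
  [5] addr=0x1df blk=29 s=1: L1-HIT | VC [9]
  [6] addr=0x1d5 blk=29 s=1: L1-HIT | VC [9]
  [7] addr=0x105 blk=16 s=0: MISS | VC [9, 24]
  [8] addr=0x94 blk=9 s=1: VC-HIT | VC [29, 24]
  [9] addr=0x98 blk=9 s=1: L1-HIT | VC [29, 24]
  [10] addr=0x9d blk=9 s=1: L1-HIT | VC [29, 24]

SEQ = [MISS, MISS, MISS, VC-HIT, VC-HIT, L1-HIT, L1-HIT, MISS, VC-HIT, L1-HIT, L1-HIT]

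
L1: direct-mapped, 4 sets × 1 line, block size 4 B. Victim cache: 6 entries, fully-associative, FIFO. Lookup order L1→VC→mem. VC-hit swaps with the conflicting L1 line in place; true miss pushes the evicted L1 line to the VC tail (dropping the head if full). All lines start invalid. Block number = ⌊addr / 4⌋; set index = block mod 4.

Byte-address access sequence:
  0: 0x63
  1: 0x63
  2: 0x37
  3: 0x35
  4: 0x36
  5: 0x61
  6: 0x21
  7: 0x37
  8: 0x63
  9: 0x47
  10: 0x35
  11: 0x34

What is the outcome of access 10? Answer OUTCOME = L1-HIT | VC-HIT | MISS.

0: 0x63 (blk 24, set 0) → MISS  vc=[]
1: 0x63 (blk 24, set 0) → L1-HIT  vc=[]
2: 0x37 (blk 13, set 1) → MISS  vc=[]
3: 0x35 (blk 13, set 1) → L1-HIT  vc=[]
4: 0x36 (blk 13, set 1) → L1-HIT  vc=[]
5: 0x61 (blk 24, set 0) → L1-HIT  vc=[]
6: 0x21 (blk 8, set 0) → MISS  vc=[24]
7: 0x37 (blk 13, set 1) → L1-HIT  vc=[24]
8: 0x63 (blk 24, set 0) → VC-HIT  vc=[8]
9: 0x47 (blk 17, set 1) → MISS  vc=[8, 13]
10: 0x35 (blk 13, set 1) → VC-HIT  vc=[8, 17]
11: 0x34 (blk 13, set 1) → L1-HIT  vc=[8, 17]

OUTCOME = VC-HIT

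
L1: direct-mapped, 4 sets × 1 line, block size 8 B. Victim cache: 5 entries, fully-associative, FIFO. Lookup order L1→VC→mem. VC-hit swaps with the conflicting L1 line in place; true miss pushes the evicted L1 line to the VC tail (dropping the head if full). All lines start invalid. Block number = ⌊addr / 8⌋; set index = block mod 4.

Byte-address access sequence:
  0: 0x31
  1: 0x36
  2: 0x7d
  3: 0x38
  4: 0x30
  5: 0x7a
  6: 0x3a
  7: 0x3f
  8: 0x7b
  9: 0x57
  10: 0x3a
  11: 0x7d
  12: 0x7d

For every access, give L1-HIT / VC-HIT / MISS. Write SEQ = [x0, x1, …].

SEQ = [MISS, L1-HIT, MISS, MISS, L1-HIT, VC-HIT, VC-HIT, L1-HIT, VC-HIT, MISS, VC-HIT, VC-HIT, L1-HIT]

0: 0x31 (blk 6, set 2) → MISS  vc=[]
1: 0x36 (blk 6, set 2) → L1-HIT  vc=[]
2: 0x7d (blk 15, set 3) → MISS  vc=[]
3: 0x38 (blk 7, set 3) → MISS  vc=[15]
4: 0x30 (blk 6, set 2) → L1-HIT  vc=[15]
5: 0x7a (blk 15, set 3) → VC-HIT  vc=[7]
6: 0x3a (blk 7, set 3) → VC-HIT  vc=[15]
7: 0x3f (blk 7, set 3) → L1-HIT  vc=[15]
8: 0x7b (blk 15, set 3) → VC-HIT  vc=[7]
9: 0x57 (blk 10, set 2) → MISS  vc=[7, 6]
10: 0x3a (blk 7, set 3) → VC-HIT  vc=[15, 6]
11: 0x7d (blk 15, set 3) → VC-HIT  vc=[7, 6]
12: 0x7d (blk 15, set 3) → L1-HIT  vc=[7, 6]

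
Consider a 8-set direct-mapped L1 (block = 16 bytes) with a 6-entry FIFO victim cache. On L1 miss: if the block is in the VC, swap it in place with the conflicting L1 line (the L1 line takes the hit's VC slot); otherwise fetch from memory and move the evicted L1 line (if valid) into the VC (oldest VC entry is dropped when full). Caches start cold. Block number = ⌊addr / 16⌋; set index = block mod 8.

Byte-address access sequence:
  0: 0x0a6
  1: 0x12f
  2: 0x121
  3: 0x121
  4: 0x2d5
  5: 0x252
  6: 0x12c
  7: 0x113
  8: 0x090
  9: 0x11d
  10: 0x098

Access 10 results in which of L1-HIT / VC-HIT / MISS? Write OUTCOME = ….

OUTCOME = VC-HIT

  [0] addr=0xa6 blk=10 s=2: MISS | VC []
  [1] addr=0x12f blk=18 s=2: MISS | VC [10]
  [2] addr=0x121 blk=18 s=2: L1-HIT | VC [10]
  [3] addr=0x121 blk=18 s=2: L1-HIT | VC [10]
  [4] addr=0x2d5 blk=45 s=5: MISS | VC [10]
  [5] addr=0x252 blk=37 s=5: MISS | VC [10, 45]
  [6] addr=0x12c blk=18 s=2: L1-HIT | VC [10, 45]
  [7] addr=0x113 blk=17 s=1: MISS | VC [10, 45]
  [8] addr=0x90 blk=9 s=1: MISS | VC [10, 45, 17]
  [9] addr=0x11d blk=17 s=1: VC-HIT | VC [10, 45, 9]
  [10] addr=0x98 blk=9 s=1: VC-HIT | VC [10, 45, 17]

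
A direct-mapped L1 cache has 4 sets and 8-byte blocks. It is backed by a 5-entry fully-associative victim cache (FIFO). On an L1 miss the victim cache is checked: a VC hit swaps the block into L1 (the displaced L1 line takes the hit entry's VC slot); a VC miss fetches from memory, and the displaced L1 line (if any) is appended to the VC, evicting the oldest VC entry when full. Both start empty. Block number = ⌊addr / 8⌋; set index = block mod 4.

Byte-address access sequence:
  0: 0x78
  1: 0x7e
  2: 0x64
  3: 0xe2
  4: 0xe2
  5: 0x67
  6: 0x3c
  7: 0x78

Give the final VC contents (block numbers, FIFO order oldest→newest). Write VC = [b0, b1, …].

VC = [28, 7]

  [0] addr=0x78 blk=15 s=3: MISS | VC []
  [1] addr=0x7e blk=15 s=3: L1-HIT | VC []
  [2] addr=0x64 blk=12 s=0: MISS | VC []
  [3] addr=0xe2 blk=28 s=0: MISS | VC [12]
  [4] addr=0xe2 blk=28 s=0: L1-HIT | VC [12]
  [5] addr=0x67 blk=12 s=0: VC-HIT | VC [28]
  [6] addr=0x3c blk=7 s=3: MISS | VC [28, 15]
  [7] addr=0x78 blk=15 s=3: VC-HIT | VC [28, 7]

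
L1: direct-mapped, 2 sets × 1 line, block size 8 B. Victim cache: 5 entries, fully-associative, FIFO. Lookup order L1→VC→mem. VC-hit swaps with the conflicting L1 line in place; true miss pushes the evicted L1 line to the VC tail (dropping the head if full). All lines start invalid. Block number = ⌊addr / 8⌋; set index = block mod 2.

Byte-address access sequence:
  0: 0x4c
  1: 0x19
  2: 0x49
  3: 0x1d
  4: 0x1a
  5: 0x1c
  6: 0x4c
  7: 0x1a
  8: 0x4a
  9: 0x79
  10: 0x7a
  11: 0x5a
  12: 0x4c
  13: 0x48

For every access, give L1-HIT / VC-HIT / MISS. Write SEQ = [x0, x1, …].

#0 0x4c→b9/s1 MISS; vc=[]
#1 0x19→b3/s1 MISS; vc=[9]
#2 0x49→b9/s1 VC-HIT; vc=[3]
#3 0x1d→b3/s1 VC-HIT; vc=[9]
#4 0x1a→b3/s1 L1-HIT; vc=[9]
#5 0x1c→b3/s1 L1-HIT; vc=[9]
#6 0x4c→b9/s1 VC-HIT; vc=[3]
#7 0x1a→b3/s1 VC-HIT; vc=[9]
#8 0x4a→b9/s1 VC-HIT; vc=[3]
#9 0x79→b15/s1 MISS; vc=[3,9]
#10 0x7a→b15/s1 L1-HIT; vc=[3,9]
#11 0x5a→b11/s1 MISS; vc=[3,9,15]
#12 0x4c→b9/s1 VC-HIT; vc=[3,11,15]
#13 0x48→b9/s1 L1-HIT; vc=[3,11,15]

SEQ = [MISS, MISS, VC-HIT, VC-HIT, L1-HIT, L1-HIT, VC-HIT, VC-HIT, VC-HIT, MISS, L1-HIT, MISS, VC-HIT, L1-HIT]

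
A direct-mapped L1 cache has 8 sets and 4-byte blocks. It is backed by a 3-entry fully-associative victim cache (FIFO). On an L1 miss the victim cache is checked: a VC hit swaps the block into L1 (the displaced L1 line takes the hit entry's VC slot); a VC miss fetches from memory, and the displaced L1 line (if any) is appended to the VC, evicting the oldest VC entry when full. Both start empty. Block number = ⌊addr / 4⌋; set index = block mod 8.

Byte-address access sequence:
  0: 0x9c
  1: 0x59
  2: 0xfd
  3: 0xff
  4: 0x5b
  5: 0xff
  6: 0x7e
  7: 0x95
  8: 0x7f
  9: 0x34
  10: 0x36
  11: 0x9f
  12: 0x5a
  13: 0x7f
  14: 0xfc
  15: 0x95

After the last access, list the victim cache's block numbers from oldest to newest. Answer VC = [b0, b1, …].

VC = [39, 31, 13]

  [0] addr=0x9c blk=39 s=7: MISS | VC []
  [1] addr=0x59 blk=22 s=6: MISS | VC []
  [2] addr=0xfd blk=63 s=7: MISS | VC [39]
  [3] addr=0xff blk=63 s=7: L1-HIT | VC [39]
  [4] addr=0x5b blk=22 s=6: L1-HIT | VC [39]
  [5] addr=0xff blk=63 s=7: L1-HIT | VC [39]
  [6] addr=0x7e blk=31 s=7: MISS | VC [39, 63]
  [7] addr=0x95 blk=37 s=5: MISS | VC [39, 63]
  [8] addr=0x7f blk=31 s=7: L1-HIT | VC [39, 63]
  [9] addr=0x34 blk=13 s=5: MISS | VC [39, 63, 37]
  [10] addr=0x36 blk=13 s=5: L1-HIT | VC [39, 63, 37]
  [11] addr=0x9f blk=39 s=7: VC-HIT | VC [31, 63, 37]
  [12] addr=0x5a blk=22 s=6: L1-HIT | VC [31, 63, 37]
  [13] addr=0x7f blk=31 s=7: VC-HIT | VC [39, 63, 37]
  [14] addr=0xfc blk=63 s=7: VC-HIT | VC [39, 31, 37]
  [15] addr=0x95 blk=37 s=5: VC-HIT | VC [39, 31, 13]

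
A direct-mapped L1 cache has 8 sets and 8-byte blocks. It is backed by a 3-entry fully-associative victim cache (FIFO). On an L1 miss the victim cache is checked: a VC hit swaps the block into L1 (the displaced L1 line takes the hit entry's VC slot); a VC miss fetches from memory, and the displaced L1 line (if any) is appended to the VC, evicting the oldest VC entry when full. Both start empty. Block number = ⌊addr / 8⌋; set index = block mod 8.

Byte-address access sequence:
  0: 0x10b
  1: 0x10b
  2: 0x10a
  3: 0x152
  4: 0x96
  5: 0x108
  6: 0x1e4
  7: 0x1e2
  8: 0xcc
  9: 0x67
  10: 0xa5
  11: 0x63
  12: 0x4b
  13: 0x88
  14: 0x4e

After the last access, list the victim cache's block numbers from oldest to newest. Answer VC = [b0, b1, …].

  [0] addr=0x10b blk=33 s=1: MISS | VC []
  [1] addr=0x10b blk=33 s=1: L1-HIT | VC []
  [2] addr=0x10a blk=33 s=1: L1-HIT | VC []
  [3] addr=0x152 blk=42 s=2: MISS | VC []
  [4] addr=0x96 blk=18 s=2: MISS | VC [42]
  [5] addr=0x108 blk=33 s=1: L1-HIT | VC [42]
  [6] addr=0x1e4 blk=60 s=4: MISS | VC [42]
  [7] addr=0x1e2 blk=60 s=4: L1-HIT | VC [42]
  [8] addr=0xcc blk=25 s=1: MISS | VC [42, 33]
  [9] addr=0x67 blk=12 s=4: MISS | VC [42, 33, 60]
  [10] addr=0xa5 blk=20 s=4: MISS | VC [33, 60, 12]
  [11] addr=0x63 blk=12 s=4: VC-HIT | VC [33, 60, 20]
  [12] addr=0x4b blk=9 s=1: MISS | VC [60, 20, 25]
  [13] addr=0x88 blk=17 s=1: MISS | VC [20, 25, 9]
  [14] addr=0x4e blk=9 s=1: VC-HIT | VC [20, 25, 17]

VC = [20, 25, 17]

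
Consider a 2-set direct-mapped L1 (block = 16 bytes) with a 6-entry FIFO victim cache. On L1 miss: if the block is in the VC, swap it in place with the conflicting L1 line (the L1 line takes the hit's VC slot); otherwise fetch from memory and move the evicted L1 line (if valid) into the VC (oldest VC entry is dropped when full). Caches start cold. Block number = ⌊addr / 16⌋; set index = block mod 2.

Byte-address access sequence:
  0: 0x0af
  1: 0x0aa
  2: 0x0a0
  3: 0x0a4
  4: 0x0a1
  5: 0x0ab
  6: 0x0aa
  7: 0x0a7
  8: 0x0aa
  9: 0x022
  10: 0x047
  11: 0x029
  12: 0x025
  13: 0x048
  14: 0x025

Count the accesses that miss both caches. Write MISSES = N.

MISSES = 3

#0 0xaf→b10/s0 MISS; vc=[]
#1 0xaa→b10/s0 L1-HIT; vc=[]
#2 0xa0→b10/s0 L1-HIT; vc=[]
#3 0xa4→b10/s0 L1-HIT; vc=[]
#4 0xa1→b10/s0 L1-HIT; vc=[]
#5 0xab→b10/s0 L1-HIT; vc=[]
#6 0xaa→b10/s0 L1-HIT; vc=[]
#7 0xa7→b10/s0 L1-HIT; vc=[]
#8 0xaa→b10/s0 L1-HIT; vc=[]
#9 0x22→b2/s0 MISS; vc=[10]
#10 0x47→b4/s0 MISS; vc=[10,2]
#11 0x29→b2/s0 VC-HIT; vc=[10,4]
#12 0x25→b2/s0 L1-HIT; vc=[10,4]
#13 0x48→b4/s0 VC-HIT; vc=[10,2]
#14 0x25→b2/s0 VC-HIT; vc=[10,4]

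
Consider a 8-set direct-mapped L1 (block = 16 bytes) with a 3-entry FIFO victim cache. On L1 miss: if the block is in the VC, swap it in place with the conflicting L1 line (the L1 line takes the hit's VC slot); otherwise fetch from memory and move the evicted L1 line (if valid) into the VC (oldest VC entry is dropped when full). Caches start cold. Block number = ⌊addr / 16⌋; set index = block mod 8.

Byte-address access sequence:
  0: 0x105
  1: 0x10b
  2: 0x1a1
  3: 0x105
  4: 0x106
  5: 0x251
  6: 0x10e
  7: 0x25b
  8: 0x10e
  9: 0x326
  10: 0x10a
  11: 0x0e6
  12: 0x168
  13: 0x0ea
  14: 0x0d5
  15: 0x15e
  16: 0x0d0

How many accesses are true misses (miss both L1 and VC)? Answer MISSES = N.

0: 0x105 (blk 16, set 0) → MISS  vc=[]
1: 0x10b (blk 16, set 0) → L1-HIT  vc=[]
2: 0x1a1 (blk 26, set 2) → MISS  vc=[]
3: 0x105 (blk 16, set 0) → L1-HIT  vc=[]
4: 0x106 (blk 16, set 0) → L1-HIT  vc=[]
5: 0x251 (blk 37, set 5) → MISS  vc=[]
6: 0x10e (blk 16, set 0) → L1-HIT  vc=[]
7: 0x25b (blk 37, set 5) → L1-HIT  vc=[]
8: 0x10e (blk 16, set 0) → L1-HIT  vc=[]
9: 0x326 (blk 50, set 2) → MISS  vc=[26]
10: 0x10a (blk 16, set 0) → L1-HIT  vc=[26]
11: 0xe6 (blk 14, set 6) → MISS  vc=[26]
12: 0x168 (blk 22, set 6) → MISS  vc=[26, 14]
13: 0xea (blk 14, set 6) → VC-HIT  vc=[26, 22]
14: 0xd5 (blk 13, set 5) → MISS  vc=[26, 22, 37]
15: 0x15e (blk 21, set 5) → MISS  vc=[22, 37, 13]
16: 0xd0 (blk 13, set 5) → VC-HIT  vc=[22, 37, 21]

MISSES = 8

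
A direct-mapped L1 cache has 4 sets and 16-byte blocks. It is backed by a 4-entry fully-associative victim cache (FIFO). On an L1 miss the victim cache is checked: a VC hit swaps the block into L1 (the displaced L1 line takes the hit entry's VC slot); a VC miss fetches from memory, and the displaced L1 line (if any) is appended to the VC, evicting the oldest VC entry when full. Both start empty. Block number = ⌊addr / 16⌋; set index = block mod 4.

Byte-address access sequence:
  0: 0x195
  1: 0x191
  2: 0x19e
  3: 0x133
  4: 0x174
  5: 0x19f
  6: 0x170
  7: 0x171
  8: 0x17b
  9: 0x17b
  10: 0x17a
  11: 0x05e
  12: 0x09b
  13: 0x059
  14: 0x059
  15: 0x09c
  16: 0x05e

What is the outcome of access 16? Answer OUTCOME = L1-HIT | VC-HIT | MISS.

OUTCOME = VC-HIT

#0 0x195→b25/s1 MISS; vc=[]
#1 0x191→b25/s1 L1-HIT; vc=[]
#2 0x19e→b25/s1 L1-HIT; vc=[]
#3 0x133→b19/s3 MISS; vc=[]
#4 0x174→b23/s3 MISS; vc=[19]
#5 0x19f→b25/s1 L1-HIT; vc=[19]
#6 0x170→b23/s3 L1-HIT; vc=[19]
#7 0x171→b23/s3 L1-HIT; vc=[19]
#8 0x17b→b23/s3 L1-HIT; vc=[19]
#9 0x17b→b23/s3 L1-HIT; vc=[19]
#10 0x17a→b23/s3 L1-HIT; vc=[19]
#11 0x5e→b5/s1 MISS; vc=[19,25]
#12 0x9b→b9/s1 MISS; vc=[19,25,5]
#13 0x59→b5/s1 VC-HIT; vc=[19,25,9]
#14 0x59→b5/s1 L1-HIT; vc=[19,25,9]
#15 0x9c→b9/s1 VC-HIT; vc=[19,25,5]
#16 0x5e→b5/s1 VC-HIT; vc=[19,25,9]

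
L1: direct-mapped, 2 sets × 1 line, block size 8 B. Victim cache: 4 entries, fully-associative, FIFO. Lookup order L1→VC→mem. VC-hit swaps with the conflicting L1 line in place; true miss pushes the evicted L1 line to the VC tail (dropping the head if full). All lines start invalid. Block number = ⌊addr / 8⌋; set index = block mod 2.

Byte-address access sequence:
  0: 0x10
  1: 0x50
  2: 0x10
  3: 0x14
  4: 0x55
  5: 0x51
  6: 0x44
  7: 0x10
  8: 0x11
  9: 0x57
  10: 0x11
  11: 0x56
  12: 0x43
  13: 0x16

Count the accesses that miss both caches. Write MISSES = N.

MISSES = 3

#0 0x10→b2/s0 MISS; vc=[]
#1 0x50→b10/s0 MISS; vc=[2]
#2 0x10→b2/s0 VC-HIT; vc=[10]
#3 0x14→b2/s0 L1-HIT; vc=[10]
#4 0x55→b10/s0 VC-HIT; vc=[2]
#5 0x51→b10/s0 L1-HIT; vc=[2]
#6 0x44→b8/s0 MISS; vc=[2,10]
#7 0x10→b2/s0 VC-HIT; vc=[8,10]
#8 0x11→b2/s0 L1-HIT; vc=[8,10]
#9 0x57→b10/s0 VC-HIT; vc=[8,2]
#10 0x11→b2/s0 VC-HIT; vc=[8,10]
#11 0x56→b10/s0 VC-HIT; vc=[8,2]
#12 0x43→b8/s0 VC-HIT; vc=[10,2]
#13 0x16→b2/s0 VC-HIT; vc=[10,8]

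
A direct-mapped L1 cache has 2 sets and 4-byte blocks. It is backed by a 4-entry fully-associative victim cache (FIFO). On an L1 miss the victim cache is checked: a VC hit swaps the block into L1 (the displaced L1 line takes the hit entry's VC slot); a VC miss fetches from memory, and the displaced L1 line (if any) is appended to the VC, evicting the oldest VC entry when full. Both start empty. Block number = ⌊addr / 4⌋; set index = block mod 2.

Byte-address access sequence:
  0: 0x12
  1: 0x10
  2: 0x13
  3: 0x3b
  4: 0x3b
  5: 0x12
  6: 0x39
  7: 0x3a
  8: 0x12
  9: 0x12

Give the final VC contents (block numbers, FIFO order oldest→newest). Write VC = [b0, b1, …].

#0 0x12→b4/s0 MISS; vc=[]
#1 0x10→b4/s0 L1-HIT; vc=[]
#2 0x13→b4/s0 L1-HIT; vc=[]
#3 0x3b→b14/s0 MISS; vc=[4]
#4 0x3b→b14/s0 L1-HIT; vc=[4]
#5 0x12→b4/s0 VC-HIT; vc=[14]
#6 0x39→b14/s0 VC-HIT; vc=[4]
#7 0x3a→b14/s0 L1-HIT; vc=[4]
#8 0x12→b4/s0 VC-HIT; vc=[14]
#9 0x12→b4/s0 L1-HIT; vc=[14]

VC = [14]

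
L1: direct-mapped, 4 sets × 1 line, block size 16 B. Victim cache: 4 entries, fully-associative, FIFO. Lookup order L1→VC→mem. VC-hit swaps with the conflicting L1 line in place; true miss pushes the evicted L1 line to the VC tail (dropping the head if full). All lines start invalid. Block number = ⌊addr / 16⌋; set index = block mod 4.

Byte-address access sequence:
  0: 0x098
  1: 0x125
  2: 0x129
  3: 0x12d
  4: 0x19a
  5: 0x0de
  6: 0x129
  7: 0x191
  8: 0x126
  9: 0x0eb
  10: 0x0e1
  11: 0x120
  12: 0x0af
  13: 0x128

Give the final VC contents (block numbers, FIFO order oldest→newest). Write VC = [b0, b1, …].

#0 0x98→b9/s1 MISS; vc=[]
#1 0x125→b18/s2 MISS; vc=[]
#2 0x129→b18/s2 L1-HIT; vc=[]
#3 0x12d→b18/s2 L1-HIT; vc=[]
#4 0x19a→b25/s1 MISS; vc=[9]
#5 0xde→b13/s1 MISS; vc=[9,25]
#6 0x129→b18/s2 L1-HIT; vc=[9,25]
#7 0x191→b25/s1 VC-HIT; vc=[9,13]
#8 0x126→b18/s2 L1-HIT; vc=[9,13]
#9 0xeb→b14/s2 MISS; vc=[9,13,18]
#10 0xe1→b14/s2 L1-HIT; vc=[9,13,18]
#11 0x120→b18/s2 VC-HIT; vc=[9,13,14]
#12 0xaf→b10/s2 MISS; vc=[9,13,14,18]
#13 0x128→b18/s2 VC-HIT; vc=[9,13,14,10]

VC = [9, 13, 14, 10]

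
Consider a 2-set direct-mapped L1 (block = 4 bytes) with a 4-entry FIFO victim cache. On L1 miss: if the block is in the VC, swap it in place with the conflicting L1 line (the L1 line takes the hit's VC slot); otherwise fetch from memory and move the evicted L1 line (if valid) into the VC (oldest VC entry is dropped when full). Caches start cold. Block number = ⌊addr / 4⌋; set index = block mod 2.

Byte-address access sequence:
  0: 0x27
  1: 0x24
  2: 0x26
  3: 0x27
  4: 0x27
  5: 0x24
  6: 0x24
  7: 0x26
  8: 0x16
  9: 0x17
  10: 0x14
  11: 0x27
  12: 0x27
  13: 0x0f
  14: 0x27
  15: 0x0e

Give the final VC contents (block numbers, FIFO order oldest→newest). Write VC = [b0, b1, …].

0: 0x27 (blk 9, set 1) → MISS  vc=[]
1: 0x24 (blk 9, set 1) → L1-HIT  vc=[]
2: 0x26 (blk 9, set 1) → L1-HIT  vc=[]
3: 0x27 (blk 9, set 1) → L1-HIT  vc=[]
4: 0x27 (blk 9, set 1) → L1-HIT  vc=[]
5: 0x24 (blk 9, set 1) → L1-HIT  vc=[]
6: 0x24 (blk 9, set 1) → L1-HIT  vc=[]
7: 0x26 (blk 9, set 1) → L1-HIT  vc=[]
8: 0x16 (blk 5, set 1) → MISS  vc=[9]
9: 0x17 (blk 5, set 1) → L1-HIT  vc=[9]
10: 0x14 (blk 5, set 1) → L1-HIT  vc=[9]
11: 0x27 (blk 9, set 1) → VC-HIT  vc=[5]
12: 0x27 (blk 9, set 1) → L1-HIT  vc=[5]
13: 0xf (blk 3, set 1) → MISS  vc=[5, 9]
14: 0x27 (blk 9, set 1) → VC-HIT  vc=[5, 3]
15: 0xe (blk 3, set 1) → VC-HIT  vc=[5, 9]

VC = [5, 9]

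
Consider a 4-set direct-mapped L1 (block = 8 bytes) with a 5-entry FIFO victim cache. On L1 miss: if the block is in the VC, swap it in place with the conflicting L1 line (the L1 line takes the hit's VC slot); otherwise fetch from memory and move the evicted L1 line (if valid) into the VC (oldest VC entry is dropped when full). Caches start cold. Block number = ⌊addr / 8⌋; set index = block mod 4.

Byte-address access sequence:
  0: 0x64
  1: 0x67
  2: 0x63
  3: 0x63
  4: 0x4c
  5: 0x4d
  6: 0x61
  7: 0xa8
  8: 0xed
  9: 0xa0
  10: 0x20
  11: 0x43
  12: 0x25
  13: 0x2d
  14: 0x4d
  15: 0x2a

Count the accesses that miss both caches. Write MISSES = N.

MISSES = 9

  [0] addr=0x64 blk=12 s=0: MISS | VC []
  [1] addr=0x67 blk=12 s=0: L1-HIT | VC []
  [2] addr=0x63 blk=12 s=0: L1-HIT | VC []
  [3] addr=0x63 blk=12 s=0: L1-HIT | VC []
  [4] addr=0x4c blk=9 s=1: MISS | VC []
  [5] addr=0x4d blk=9 s=1: L1-HIT | VC []
  [6] addr=0x61 blk=12 s=0: L1-HIT | VC []
  [7] addr=0xa8 blk=21 s=1: MISS | VC [9]
  [8] addr=0xed blk=29 s=1: MISS | VC [9, 21]
  [9] addr=0xa0 blk=20 s=0: MISS | VC [9, 21, 12]
  [10] addr=0x20 blk=4 s=0: MISS | VC [9, 21, 12, 20]
  [11] addr=0x43 blk=8 s=0: MISS | VC [9, 21, 12, 20, 4]
  [12] addr=0x25 blk=4 s=0: VC-HIT | VC [9, 21, 12, 20, 8]
  [13] addr=0x2d blk=5 s=1: MISS | VC [21, 12, 20, 8, 29]
  [14] addr=0x4d blk=9 s=1: MISS | VC [12, 20, 8, 29, 5]
  [15] addr=0x2a blk=5 s=1: VC-HIT | VC [12, 20, 8, 29, 9]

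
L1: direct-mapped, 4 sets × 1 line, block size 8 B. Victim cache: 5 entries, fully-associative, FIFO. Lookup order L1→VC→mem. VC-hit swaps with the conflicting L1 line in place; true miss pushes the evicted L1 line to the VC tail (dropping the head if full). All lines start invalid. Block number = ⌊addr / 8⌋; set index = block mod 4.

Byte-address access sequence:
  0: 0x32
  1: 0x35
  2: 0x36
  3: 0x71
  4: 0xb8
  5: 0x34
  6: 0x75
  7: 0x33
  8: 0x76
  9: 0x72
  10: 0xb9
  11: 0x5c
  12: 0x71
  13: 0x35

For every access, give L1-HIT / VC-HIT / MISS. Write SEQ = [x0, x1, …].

  [0] addr=0x32 blk=6 s=2: MISS | VC []
  [1] addr=0x35 blk=6 s=2: L1-HIT | VC []
  [2] addr=0x36 blk=6 s=2: L1-HIT | VC []
  [3] addr=0x71 blk=14 s=2: MISS | VC [6]
  [4] addr=0xb8 blk=23 s=3: MISS | VC [6]
  [5] addr=0x34 blk=6 s=2: VC-HIT | VC [14]
  [6] addr=0x75 blk=14 s=2: VC-HIT | VC [6]
  [7] addr=0x33 blk=6 s=2: VC-HIT | VC [14]
  [8] addr=0x76 blk=14 s=2: VC-HIT | VC [6]
  [9] addr=0x72 blk=14 s=2: L1-HIT | VC [6]
  [10] addr=0xb9 blk=23 s=3: L1-HIT | VC [6]
  [11] addr=0x5c blk=11 s=3: MISS | VC [6, 23]
  [12] addr=0x71 blk=14 s=2: L1-HIT | VC [6, 23]
  [13] addr=0x35 blk=6 s=2: VC-HIT | VC [14, 23]

SEQ = [MISS, L1-HIT, L1-HIT, MISS, MISS, VC-HIT, VC-HIT, VC-HIT, VC-HIT, L1-HIT, L1-HIT, MISS, L1-HIT, VC-HIT]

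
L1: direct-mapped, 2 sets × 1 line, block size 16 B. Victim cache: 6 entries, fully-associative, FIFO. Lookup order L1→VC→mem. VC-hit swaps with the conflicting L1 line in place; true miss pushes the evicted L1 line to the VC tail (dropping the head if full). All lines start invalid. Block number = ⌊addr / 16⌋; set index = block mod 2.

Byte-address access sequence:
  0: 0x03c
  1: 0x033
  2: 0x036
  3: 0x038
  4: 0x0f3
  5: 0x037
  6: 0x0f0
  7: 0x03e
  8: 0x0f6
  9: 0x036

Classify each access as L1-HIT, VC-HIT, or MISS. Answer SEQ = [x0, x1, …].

SEQ = [MISS, L1-HIT, L1-HIT, L1-HIT, MISS, VC-HIT, VC-HIT, VC-HIT, VC-HIT, VC-HIT]

  [0] addr=0x3c blk=3 s=1: MISS | VC []
  [1] addr=0x33 blk=3 s=1: L1-HIT | VC []
  [2] addr=0x36 blk=3 s=1: L1-HIT | VC []
  [3] addr=0x38 blk=3 s=1: L1-HIT | VC []
  [4] addr=0xf3 blk=15 s=1: MISS | VC [3]
  [5] addr=0x37 blk=3 s=1: VC-HIT | VC [15]
  [6] addr=0xf0 blk=15 s=1: VC-HIT | VC [3]
  [7] addr=0x3e blk=3 s=1: VC-HIT | VC [15]
  [8] addr=0xf6 blk=15 s=1: VC-HIT | VC [3]
  [9] addr=0x36 blk=3 s=1: VC-HIT | VC [15]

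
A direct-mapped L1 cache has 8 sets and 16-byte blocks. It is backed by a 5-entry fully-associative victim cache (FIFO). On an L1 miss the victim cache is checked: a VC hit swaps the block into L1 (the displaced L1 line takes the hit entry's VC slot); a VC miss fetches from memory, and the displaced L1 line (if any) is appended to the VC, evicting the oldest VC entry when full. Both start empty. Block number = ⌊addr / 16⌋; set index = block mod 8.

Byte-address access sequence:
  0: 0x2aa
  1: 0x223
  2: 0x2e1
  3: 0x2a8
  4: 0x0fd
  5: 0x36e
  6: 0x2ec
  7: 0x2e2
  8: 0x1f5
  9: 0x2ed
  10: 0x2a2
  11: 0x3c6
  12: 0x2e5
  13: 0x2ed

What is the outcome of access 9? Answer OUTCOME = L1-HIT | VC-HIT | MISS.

OUTCOME = L1-HIT

0: 0x2aa (blk 42, set 2) → MISS  vc=[]
1: 0x223 (blk 34, set 2) → MISS  vc=[42]
2: 0x2e1 (blk 46, set 6) → MISS  vc=[42]
3: 0x2a8 (blk 42, set 2) → VC-HIT  vc=[34]
4: 0xfd (blk 15, set 7) → MISS  vc=[34]
5: 0x36e (blk 54, set 6) → MISS  vc=[34, 46]
6: 0x2ec (blk 46, set 6) → VC-HIT  vc=[34, 54]
7: 0x2e2 (blk 46, set 6) → L1-HIT  vc=[34, 54]
8: 0x1f5 (blk 31, set 7) → MISS  vc=[34, 54, 15]
9: 0x2ed (blk 46, set 6) → L1-HIT  vc=[34, 54, 15]
10: 0x2a2 (blk 42, set 2) → L1-HIT  vc=[34, 54, 15]
11: 0x3c6 (blk 60, set 4) → MISS  vc=[34, 54, 15]
12: 0x2e5 (blk 46, set 6) → L1-HIT  vc=[34, 54, 15]
13: 0x2ed (blk 46, set 6) → L1-HIT  vc=[34, 54, 15]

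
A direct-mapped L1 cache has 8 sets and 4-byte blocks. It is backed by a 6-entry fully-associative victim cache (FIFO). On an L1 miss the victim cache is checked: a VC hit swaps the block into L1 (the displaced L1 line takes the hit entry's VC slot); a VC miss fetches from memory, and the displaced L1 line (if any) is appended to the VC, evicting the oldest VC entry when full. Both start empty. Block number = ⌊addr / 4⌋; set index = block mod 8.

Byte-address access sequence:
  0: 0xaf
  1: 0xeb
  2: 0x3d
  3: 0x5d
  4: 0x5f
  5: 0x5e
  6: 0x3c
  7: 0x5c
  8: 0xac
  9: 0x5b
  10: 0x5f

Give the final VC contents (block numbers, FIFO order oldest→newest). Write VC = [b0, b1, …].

VC = [15]

#0 0xaf→b43/s3 MISS; vc=[]
#1 0xeb→b58/s2 MISS; vc=[]
#2 0x3d→b15/s7 MISS; vc=[]
#3 0x5d→b23/s7 MISS; vc=[15]
#4 0x5f→b23/s7 L1-HIT; vc=[15]
#5 0x5e→b23/s7 L1-HIT; vc=[15]
#6 0x3c→b15/s7 VC-HIT; vc=[23]
#7 0x5c→b23/s7 VC-HIT; vc=[15]
#8 0xac→b43/s3 L1-HIT; vc=[15]
#9 0x5b→b22/s6 MISS; vc=[15]
#10 0x5f→b23/s7 L1-HIT; vc=[15]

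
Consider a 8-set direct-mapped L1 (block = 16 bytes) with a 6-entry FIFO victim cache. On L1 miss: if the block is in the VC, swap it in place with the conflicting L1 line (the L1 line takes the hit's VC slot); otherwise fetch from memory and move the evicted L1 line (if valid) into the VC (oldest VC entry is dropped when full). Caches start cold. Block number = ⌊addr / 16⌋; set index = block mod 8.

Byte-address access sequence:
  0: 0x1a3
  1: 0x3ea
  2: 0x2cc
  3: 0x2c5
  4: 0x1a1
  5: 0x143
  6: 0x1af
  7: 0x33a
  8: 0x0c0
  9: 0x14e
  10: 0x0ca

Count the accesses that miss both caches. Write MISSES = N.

#0 0x1a3→b26/s2 MISS; vc=[]
#1 0x3ea→b62/s6 MISS; vc=[]
#2 0x2cc→b44/s4 MISS; vc=[]
#3 0x2c5→b44/s4 L1-HIT; vc=[]
#4 0x1a1→b26/s2 L1-HIT; vc=[]
#5 0x143→b20/s4 MISS; vc=[44]
#6 0x1af→b26/s2 L1-HIT; vc=[44]
#7 0x33a→b51/s3 MISS; vc=[44]
#8 0xc0→b12/s4 MISS; vc=[44,20]
#9 0x14e→b20/s4 VC-HIT; vc=[44,12]
#10 0xca→b12/s4 VC-HIT; vc=[44,20]

MISSES = 6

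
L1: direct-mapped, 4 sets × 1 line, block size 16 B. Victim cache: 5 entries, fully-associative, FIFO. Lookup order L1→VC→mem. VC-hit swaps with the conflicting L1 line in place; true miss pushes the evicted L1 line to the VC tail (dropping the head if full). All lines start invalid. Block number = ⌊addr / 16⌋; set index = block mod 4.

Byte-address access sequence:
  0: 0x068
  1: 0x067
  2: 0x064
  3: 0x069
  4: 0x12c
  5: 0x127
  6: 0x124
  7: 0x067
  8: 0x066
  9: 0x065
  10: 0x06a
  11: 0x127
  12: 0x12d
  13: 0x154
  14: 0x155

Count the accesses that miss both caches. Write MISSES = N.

  [0] addr=0x68 blk=6 s=2: MISS | VC []
  [1] addr=0x67 blk=6 s=2: L1-HIT | VC []
  [2] addr=0x64 blk=6 s=2: L1-HIT | VC []
  [3] addr=0x69 blk=6 s=2: L1-HIT | VC []
  [4] addr=0x12c blk=18 s=2: MISS | VC [6]
  [5] addr=0x127 blk=18 s=2: L1-HIT | VC [6]
  [6] addr=0x124 blk=18 s=2: L1-HIT | VC [6]
  [7] addr=0x67 blk=6 s=2: VC-HIT | VC [18]
  [8] addr=0x66 blk=6 s=2: L1-HIT | VC [18]
  [9] addr=0x65 blk=6 s=2: L1-HIT | VC [18]
  [10] addr=0x6a blk=6 s=2: L1-HIT | VC [18]
  [11] addr=0x127 blk=18 s=2: VC-HIT | VC [6]
  [12] addr=0x12d blk=18 s=2: L1-HIT | VC [6]
  [13] addr=0x154 blk=21 s=1: MISS | VC [6]
  [14] addr=0x155 blk=21 s=1: L1-HIT | VC [6]

MISSES = 3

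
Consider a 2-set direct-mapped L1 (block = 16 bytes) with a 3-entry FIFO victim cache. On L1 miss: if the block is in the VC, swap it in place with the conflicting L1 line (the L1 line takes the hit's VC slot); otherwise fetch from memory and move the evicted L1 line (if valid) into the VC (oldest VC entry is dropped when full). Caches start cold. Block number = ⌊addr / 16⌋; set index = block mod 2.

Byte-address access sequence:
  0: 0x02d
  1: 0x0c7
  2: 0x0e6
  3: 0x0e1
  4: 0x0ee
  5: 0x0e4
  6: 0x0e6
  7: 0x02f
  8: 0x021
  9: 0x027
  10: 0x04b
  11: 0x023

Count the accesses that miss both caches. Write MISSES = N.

#0 0x2d→b2/s0 MISS; vc=[]
#1 0xc7→b12/s0 MISS; vc=[2]
#2 0xe6→b14/s0 MISS; vc=[2,12]
#3 0xe1→b14/s0 L1-HIT; vc=[2,12]
#4 0xee→b14/s0 L1-HIT; vc=[2,12]
#5 0xe4→b14/s0 L1-HIT; vc=[2,12]
#6 0xe6→b14/s0 L1-HIT; vc=[2,12]
#7 0x2f→b2/s0 VC-HIT; vc=[14,12]
#8 0x21→b2/s0 L1-HIT; vc=[14,12]
#9 0x27→b2/s0 L1-HIT; vc=[14,12]
#10 0x4b→b4/s0 MISS; vc=[14,12,2]
#11 0x23→b2/s0 VC-HIT; vc=[14,12,4]

MISSES = 4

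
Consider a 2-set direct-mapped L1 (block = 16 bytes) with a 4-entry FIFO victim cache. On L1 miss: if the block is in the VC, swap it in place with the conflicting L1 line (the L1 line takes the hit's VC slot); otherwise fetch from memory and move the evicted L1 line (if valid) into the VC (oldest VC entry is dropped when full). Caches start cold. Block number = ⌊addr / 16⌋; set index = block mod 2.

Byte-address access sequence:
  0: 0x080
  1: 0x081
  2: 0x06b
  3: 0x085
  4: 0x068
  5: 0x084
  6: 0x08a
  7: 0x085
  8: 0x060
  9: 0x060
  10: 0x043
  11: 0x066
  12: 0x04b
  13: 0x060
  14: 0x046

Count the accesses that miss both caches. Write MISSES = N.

0: 0x80 (blk 8, set 0) → MISS  vc=[]
1: 0x81 (blk 8, set 0) → L1-HIT  vc=[]
2: 0x6b (blk 6, set 0) → MISS  vc=[8]
3: 0x85 (blk 8, set 0) → VC-HIT  vc=[6]
4: 0x68 (blk 6, set 0) → VC-HIT  vc=[8]
5: 0x84 (blk 8, set 0) → VC-HIT  vc=[6]
6: 0x8a (blk 8, set 0) → L1-HIT  vc=[6]
7: 0x85 (blk 8, set 0) → L1-HIT  vc=[6]
8: 0x60 (blk 6, set 0) → VC-HIT  vc=[8]
9: 0x60 (blk 6, set 0) → L1-HIT  vc=[8]
10: 0x43 (blk 4, set 0) → MISS  vc=[8, 6]
11: 0x66 (blk 6, set 0) → VC-HIT  vc=[8, 4]
12: 0x4b (blk 4, set 0) → VC-HIT  vc=[8, 6]
13: 0x60 (blk 6, set 0) → VC-HIT  vc=[8, 4]
14: 0x46 (blk 4, set 0) → VC-HIT  vc=[8, 6]

MISSES = 3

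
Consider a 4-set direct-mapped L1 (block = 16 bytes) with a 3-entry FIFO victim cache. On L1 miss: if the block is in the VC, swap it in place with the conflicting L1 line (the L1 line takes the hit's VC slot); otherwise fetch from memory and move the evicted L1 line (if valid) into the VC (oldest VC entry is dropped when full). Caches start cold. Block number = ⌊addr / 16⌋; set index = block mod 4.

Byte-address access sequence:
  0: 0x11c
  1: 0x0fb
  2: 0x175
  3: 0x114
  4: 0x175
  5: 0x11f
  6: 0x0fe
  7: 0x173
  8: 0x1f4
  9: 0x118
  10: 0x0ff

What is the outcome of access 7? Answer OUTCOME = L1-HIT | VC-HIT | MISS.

0: 0x11c (blk 17, set 1) → MISS  vc=[]
1: 0xfb (blk 15, set 3) → MISS  vc=[]
2: 0x175 (blk 23, set 3) → MISS  vc=[15]
3: 0x114 (blk 17, set 1) → L1-HIT  vc=[15]
4: 0x175 (blk 23, set 3) → L1-HIT  vc=[15]
5: 0x11f (blk 17, set 1) → L1-HIT  vc=[15]
6: 0xfe (blk 15, set 3) → VC-HIT  vc=[23]
7: 0x173 (blk 23, set 3) → VC-HIT  vc=[15]
8: 0x1f4 (blk 31, set 3) → MISS  vc=[15, 23]
9: 0x118 (blk 17, set 1) → L1-HIT  vc=[15, 23]
10: 0xff (blk 15, set 3) → VC-HIT  vc=[31, 23]

OUTCOME = VC-HIT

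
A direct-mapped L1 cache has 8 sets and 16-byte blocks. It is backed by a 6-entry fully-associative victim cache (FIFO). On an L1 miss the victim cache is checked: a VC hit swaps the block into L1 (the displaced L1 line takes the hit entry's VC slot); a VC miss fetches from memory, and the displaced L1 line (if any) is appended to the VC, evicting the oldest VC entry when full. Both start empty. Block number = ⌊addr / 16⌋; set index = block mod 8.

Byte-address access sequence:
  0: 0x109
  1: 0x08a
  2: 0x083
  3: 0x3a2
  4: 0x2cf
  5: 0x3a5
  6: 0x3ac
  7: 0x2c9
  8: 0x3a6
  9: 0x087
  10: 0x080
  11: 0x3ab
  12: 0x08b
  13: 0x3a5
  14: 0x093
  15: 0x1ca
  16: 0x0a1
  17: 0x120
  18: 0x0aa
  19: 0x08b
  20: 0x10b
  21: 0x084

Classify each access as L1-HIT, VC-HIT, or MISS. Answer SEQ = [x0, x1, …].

#0 0x109→b16/s0 MISS; vc=[]
#1 0x8a→b8/s0 MISS; vc=[16]
#2 0x83→b8/s0 L1-HIT; vc=[16]
#3 0x3a2→b58/s2 MISS; vc=[16]
#4 0x2cf→b44/s4 MISS; vc=[16]
#5 0x3a5→b58/s2 L1-HIT; vc=[16]
#6 0x3ac→b58/s2 L1-HIT; vc=[16]
#7 0x2c9→b44/s4 L1-HIT; vc=[16]
#8 0x3a6→b58/s2 L1-HIT; vc=[16]
#9 0x87→b8/s0 L1-HIT; vc=[16]
#10 0x80→b8/s0 L1-HIT; vc=[16]
#11 0x3ab→b58/s2 L1-HIT; vc=[16]
#12 0x8b→b8/s0 L1-HIT; vc=[16]
#13 0x3a5→b58/s2 L1-HIT; vc=[16]
#14 0x93→b9/s1 MISS; vc=[16]
#15 0x1ca→b28/s4 MISS; vc=[16,44]
#16 0xa1→b10/s2 MISS; vc=[16,44,58]
#17 0x120→b18/s2 MISS; vc=[16,44,58,10]
#18 0xaa→b10/s2 VC-HIT; vc=[16,44,58,18]
#19 0x8b→b8/s0 L1-HIT; vc=[16,44,58,18]
#20 0x10b→b16/s0 VC-HIT; vc=[8,44,58,18]
#21 0x84→b8/s0 VC-HIT; vc=[16,44,58,18]

SEQ = [MISS, MISS, L1-HIT, MISS, MISS, L1-HIT, L1-HIT, L1-HIT, L1-HIT, L1-HIT, L1-HIT, L1-HIT, L1-HIT, L1-HIT, MISS, MISS, MISS, MISS, VC-HIT, L1-HIT, VC-HIT, VC-HIT]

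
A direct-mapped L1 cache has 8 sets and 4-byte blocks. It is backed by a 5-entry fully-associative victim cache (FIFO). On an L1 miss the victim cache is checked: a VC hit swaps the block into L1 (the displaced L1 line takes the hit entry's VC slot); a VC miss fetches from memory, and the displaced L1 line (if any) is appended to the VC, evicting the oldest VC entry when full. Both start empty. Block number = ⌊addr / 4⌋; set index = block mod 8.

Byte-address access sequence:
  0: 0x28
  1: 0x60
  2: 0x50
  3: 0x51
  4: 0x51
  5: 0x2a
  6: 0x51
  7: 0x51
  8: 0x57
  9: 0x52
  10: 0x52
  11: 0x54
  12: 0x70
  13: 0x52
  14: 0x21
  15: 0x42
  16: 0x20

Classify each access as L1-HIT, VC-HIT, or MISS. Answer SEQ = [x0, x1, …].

#0 0x28→b10/s2 MISS; vc=[]
#1 0x60→b24/s0 MISS; vc=[]
#2 0x50→b20/s4 MISS; vc=[]
#3 0x51→b20/s4 L1-HIT; vc=[]
#4 0x51→b20/s4 L1-HIT; vc=[]
#5 0x2a→b10/s2 L1-HIT; vc=[]
#6 0x51→b20/s4 L1-HIT; vc=[]
#7 0x51→b20/s4 L1-HIT; vc=[]
#8 0x57→b21/s5 MISS; vc=[]
#9 0x52→b20/s4 L1-HIT; vc=[]
#10 0x52→b20/s4 L1-HIT; vc=[]
#11 0x54→b21/s5 L1-HIT; vc=[]
#12 0x70→b28/s4 MISS; vc=[20]
#13 0x52→b20/s4 VC-HIT; vc=[28]
#14 0x21→b8/s0 MISS; vc=[28,24]
#15 0x42→b16/s0 MISS; vc=[28,24,8]
#16 0x20→b8/s0 VC-HIT; vc=[28,24,16]

SEQ = [MISS, MISS, MISS, L1-HIT, L1-HIT, L1-HIT, L1-HIT, L1-HIT, MISS, L1-HIT, L1-HIT, L1-HIT, MISS, VC-HIT, MISS, MISS, VC-HIT]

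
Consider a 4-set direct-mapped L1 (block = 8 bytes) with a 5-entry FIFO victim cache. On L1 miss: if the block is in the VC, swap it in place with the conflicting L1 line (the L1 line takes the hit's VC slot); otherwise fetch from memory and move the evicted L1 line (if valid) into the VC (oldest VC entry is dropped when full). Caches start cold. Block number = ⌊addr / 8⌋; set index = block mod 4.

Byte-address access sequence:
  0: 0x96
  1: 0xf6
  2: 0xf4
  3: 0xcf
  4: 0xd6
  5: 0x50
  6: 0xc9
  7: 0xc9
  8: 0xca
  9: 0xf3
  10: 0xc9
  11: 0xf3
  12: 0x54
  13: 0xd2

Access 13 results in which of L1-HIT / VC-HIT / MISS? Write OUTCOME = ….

#0 0x96→b18/s2 MISS; vc=[]
#1 0xf6→b30/s2 MISS; vc=[18]
#2 0xf4→b30/s2 L1-HIT; vc=[18]
#3 0xcf→b25/s1 MISS; vc=[18]
#4 0xd6→b26/s2 MISS; vc=[18,30]
#5 0x50→b10/s2 MISS; vc=[18,30,26]
#6 0xc9→b25/s1 L1-HIT; vc=[18,30,26]
#7 0xc9→b25/s1 L1-HIT; vc=[18,30,26]
#8 0xca→b25/s1 L1-HIT; vc=[18,30,26]
#9 0xf3→b30/s2 VC-HIT; vc=[18,10,26]
#10 0xc9→b25/s1 L1-HIT; vc=[18,10,26]
#11 0xf3→b30/s2 L1-HIT; vc=[18,10,26]
#12 0x54→b10/s2 VC-HIT; vc=[18,30,26]
#13 0xd2→b26/s2 VC-HIT; vc=[18,30,10]

OUTCOME = VC-HIT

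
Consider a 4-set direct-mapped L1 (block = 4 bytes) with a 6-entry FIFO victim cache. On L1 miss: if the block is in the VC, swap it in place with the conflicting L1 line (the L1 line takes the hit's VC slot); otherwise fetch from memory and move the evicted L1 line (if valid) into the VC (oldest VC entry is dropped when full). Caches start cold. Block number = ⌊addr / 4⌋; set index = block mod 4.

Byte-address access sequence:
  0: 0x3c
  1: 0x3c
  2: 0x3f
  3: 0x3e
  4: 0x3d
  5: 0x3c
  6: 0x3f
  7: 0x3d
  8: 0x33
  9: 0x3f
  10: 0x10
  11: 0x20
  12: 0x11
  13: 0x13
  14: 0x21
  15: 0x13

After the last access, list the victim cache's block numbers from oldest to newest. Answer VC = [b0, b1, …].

  [0] addr=0x3c blk=15 s=3: MISS | VC []
  [1] addr=0x3c blk=15 s=3: L1-HIT | VC []
  [2] addr=0x3f blk=15 s=3: L1-HIT | VC []
  [3] addr=0x3e blk=15 s=3: L1-HIT | VC []
  [4] addr=0x3d blk=15 s=3: L1-HIT | VC []
  [5] addr=0x3c blk=15 s=3: L1-HIT | VC []
  [6] addr=0x3f blk=15 s=3: L1-HIT | VC []
  [7] addr=0x3d blk=15 s=3: L1-HIT | VC []
  [8] addr=0x33 blk=12 s=0: MISS | VC []
  [9] addr=0x3f blk=15 s=3: L1-HIT | VC []
  [10] addr=0x10 blk=4 s=0: MISS | VC [12]
  [11] addr=0x20 blk=8 s=0: MISS | VC [12, 4]
  [12] addr=0x11 blk=4 s=0: VC-HIT | VC [12, 8]
  [13] addr=0x13 blk=4 s=0: L1-HIT | VC [12, 8]
  [14] addr=0x21 blk=8 s=0: VC-HIT | VC [12, 4]
  [15] addr=0x13 blk=4 s=0: VC-HIT | VC [12, 8]

VC = [12, 8]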